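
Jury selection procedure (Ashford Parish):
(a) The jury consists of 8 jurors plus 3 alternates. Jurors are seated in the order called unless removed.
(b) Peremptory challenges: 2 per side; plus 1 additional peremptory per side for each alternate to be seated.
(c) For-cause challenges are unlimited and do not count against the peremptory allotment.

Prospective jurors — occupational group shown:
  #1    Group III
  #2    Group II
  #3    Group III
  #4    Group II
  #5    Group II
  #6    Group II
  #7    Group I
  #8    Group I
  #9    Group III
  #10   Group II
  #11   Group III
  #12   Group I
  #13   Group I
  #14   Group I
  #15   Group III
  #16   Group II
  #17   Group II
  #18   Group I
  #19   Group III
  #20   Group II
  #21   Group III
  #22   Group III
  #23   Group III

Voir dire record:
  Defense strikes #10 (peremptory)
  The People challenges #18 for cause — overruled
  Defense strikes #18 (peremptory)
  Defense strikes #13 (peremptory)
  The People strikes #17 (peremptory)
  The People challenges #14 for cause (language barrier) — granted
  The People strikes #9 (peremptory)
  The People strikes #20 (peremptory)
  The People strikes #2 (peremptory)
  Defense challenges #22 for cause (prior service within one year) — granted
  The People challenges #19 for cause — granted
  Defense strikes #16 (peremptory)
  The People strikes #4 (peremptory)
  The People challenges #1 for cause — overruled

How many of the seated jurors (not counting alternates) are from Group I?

Removed: #2, #4, #9, #10, #13, #14, #16, #17, #18, #19, #20, #22.
Seated jurors 1–8: #1, #3, #5, #6, #7, #8, #11, #12 (alternates #15, #21, #23 not counted).
Of those, in Group I: #7, #8, #12 → 3.

3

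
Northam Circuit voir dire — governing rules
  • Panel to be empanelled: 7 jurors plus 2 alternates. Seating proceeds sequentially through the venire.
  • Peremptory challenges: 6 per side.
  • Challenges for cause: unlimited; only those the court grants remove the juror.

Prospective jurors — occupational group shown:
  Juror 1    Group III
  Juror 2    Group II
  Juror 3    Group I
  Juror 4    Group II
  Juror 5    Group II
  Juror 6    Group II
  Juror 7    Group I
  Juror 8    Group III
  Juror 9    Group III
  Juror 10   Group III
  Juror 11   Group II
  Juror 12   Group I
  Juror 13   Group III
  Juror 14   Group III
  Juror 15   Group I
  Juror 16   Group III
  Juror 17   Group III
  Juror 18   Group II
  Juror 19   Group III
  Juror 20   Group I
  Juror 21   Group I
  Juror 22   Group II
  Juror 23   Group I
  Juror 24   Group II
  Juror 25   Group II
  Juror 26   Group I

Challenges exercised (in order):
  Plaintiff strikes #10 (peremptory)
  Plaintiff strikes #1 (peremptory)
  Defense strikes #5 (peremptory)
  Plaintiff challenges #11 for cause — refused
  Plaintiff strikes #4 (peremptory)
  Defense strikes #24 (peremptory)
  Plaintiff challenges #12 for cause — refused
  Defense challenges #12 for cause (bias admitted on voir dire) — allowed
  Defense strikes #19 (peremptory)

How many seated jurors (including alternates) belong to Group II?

3

Removed: #1, #4, #5, #10, #12, #19, #24.
Seated (9 incl. alternates): #2, #3, #6, #7, #8, #9, #11, #13, #14.
Of those, in Group II: #2, #6, #11 → 3.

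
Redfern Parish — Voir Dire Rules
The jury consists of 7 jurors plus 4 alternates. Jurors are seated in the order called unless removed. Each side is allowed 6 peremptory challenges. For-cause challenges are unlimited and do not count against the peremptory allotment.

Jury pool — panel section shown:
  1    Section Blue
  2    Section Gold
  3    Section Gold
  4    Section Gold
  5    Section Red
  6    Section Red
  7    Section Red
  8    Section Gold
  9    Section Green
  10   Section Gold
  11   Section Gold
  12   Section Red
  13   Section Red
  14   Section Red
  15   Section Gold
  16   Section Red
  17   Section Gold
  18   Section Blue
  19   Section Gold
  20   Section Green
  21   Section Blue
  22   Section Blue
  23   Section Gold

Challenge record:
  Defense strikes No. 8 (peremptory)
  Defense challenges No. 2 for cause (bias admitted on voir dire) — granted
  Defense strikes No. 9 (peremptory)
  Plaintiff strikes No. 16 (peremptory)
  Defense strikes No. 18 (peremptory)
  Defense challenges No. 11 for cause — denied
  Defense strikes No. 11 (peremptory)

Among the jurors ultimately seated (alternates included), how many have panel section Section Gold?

4

Removed: #2, #8, #9, #11, #16, #18.
Seated (11 incl. alternates): #1, #3, #4, #5, #6, #7, #10, #12, #13, #14, #15.
Of those, in Section Gold: #3, #4, #10, #15 → 4.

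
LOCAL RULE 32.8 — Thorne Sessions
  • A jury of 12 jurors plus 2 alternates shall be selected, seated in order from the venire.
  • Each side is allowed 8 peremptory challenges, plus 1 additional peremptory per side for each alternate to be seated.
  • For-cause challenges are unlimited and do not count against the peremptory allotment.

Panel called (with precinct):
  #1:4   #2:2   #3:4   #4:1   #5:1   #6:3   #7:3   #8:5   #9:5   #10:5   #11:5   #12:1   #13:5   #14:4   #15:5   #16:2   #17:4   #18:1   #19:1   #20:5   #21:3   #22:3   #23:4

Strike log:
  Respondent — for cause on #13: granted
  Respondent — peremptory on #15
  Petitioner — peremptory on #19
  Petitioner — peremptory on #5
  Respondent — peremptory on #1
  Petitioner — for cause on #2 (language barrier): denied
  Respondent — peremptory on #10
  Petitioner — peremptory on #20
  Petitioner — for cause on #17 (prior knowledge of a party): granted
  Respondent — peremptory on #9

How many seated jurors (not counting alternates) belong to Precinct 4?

2

Removed: #1, #5, #9, #10, #13, #15, #17, #19, #20.
Seated jurors 1–12: #2, #3, #4, #6, #7, #8, #11, #12, #14, #16, #18, #21 (alternates #22, #23 not counted).
Of those, in Precinct 4: #3, #14 → 2.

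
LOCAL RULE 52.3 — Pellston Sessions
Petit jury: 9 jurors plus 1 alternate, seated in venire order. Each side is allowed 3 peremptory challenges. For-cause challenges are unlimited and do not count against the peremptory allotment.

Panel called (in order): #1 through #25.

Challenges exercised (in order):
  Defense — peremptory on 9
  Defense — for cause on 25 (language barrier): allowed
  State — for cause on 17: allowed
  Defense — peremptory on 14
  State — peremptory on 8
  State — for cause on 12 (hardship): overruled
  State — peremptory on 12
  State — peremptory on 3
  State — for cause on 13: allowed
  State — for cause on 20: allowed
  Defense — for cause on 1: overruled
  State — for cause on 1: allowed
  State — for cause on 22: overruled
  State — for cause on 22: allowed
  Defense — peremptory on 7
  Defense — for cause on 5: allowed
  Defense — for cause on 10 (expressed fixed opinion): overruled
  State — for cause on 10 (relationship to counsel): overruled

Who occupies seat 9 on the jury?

19

Removed: #1, #3, #5, #7, #8, #9, #12, #13, #14, #17, #20, #22, #25. (#10 stays — for-cause denied.)
Seating in order: seats 1–9 → #2, #4, #6, #10, #11, #15, #16, #18, #19; alternates → #21.
So seat 9 is #19.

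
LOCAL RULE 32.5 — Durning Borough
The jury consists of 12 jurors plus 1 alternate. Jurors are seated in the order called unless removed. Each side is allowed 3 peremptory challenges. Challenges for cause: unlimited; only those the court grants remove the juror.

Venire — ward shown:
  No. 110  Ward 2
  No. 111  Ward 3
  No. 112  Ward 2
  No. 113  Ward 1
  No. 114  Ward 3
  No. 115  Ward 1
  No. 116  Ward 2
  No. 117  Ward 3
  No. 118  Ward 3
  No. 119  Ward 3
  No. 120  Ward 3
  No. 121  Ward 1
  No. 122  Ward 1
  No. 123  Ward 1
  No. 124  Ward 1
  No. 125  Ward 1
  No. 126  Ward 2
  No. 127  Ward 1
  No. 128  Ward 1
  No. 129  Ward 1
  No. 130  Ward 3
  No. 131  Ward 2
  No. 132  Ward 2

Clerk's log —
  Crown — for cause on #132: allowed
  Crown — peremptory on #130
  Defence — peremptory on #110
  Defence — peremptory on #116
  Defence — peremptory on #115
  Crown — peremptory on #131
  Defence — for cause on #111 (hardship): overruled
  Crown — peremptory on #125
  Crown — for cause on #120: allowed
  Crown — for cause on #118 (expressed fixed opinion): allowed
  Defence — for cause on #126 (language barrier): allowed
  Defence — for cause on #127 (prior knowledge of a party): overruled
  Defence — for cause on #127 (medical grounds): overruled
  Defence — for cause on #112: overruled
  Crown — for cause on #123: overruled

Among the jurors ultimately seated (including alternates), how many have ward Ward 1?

Removed: #110, #115, #116, #118, #120, #125, #126, #130, #131, #132.
Seated (13 incl. alternates): #111, #112, #113, #114, #117, #119, #121, #122, #123, #124, #127, #128, #129.
Of those, in Ward 1: #113, #121, #122, #123, #124, #127, #128, #129 → 8.

8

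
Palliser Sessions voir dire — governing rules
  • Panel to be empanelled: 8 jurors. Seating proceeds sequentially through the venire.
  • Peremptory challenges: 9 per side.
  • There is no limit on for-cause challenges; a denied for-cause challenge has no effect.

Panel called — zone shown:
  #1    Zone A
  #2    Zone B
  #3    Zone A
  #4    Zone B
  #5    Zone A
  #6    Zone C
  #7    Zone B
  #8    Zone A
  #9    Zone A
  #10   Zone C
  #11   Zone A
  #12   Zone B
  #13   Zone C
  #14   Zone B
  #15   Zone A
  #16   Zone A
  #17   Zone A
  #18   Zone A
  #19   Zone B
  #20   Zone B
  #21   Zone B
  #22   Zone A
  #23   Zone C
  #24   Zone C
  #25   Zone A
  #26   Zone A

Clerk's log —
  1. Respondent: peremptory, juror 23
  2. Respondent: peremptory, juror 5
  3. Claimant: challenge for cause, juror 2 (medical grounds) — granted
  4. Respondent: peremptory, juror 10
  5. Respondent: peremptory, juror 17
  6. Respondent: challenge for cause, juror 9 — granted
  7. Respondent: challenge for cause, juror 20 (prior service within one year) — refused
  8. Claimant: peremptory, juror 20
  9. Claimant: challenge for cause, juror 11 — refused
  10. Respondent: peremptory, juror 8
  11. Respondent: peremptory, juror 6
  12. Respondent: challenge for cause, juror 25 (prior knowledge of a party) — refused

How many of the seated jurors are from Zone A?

Removed: #2, #5, #6, #8, #9, #10, #17, #20, #23.
Seated jurors 1–8: #1, #3, #4, #7, #11, #12, #13, #14.
Of those, in Zone A: #1, #3, #11 → 3.

3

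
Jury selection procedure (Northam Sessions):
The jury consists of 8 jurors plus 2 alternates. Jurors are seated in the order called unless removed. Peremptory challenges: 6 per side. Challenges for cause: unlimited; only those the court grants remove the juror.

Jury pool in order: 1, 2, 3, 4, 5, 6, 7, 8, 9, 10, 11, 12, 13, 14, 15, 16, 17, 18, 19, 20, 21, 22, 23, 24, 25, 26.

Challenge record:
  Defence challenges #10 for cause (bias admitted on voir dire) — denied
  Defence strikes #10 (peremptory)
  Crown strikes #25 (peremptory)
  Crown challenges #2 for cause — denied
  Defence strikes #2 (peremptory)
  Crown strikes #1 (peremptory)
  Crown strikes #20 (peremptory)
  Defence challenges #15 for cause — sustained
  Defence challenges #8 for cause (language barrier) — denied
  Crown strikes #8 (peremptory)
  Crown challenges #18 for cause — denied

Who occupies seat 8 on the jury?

Removed: #1, #2, #8, #10, #15, #20, #25. (#18 stays — for-cause denied.)
Filling seats in venire order through position 8: #3, #4, #5, #6, #7, #9, #11, #12.
So seat 8 is #12.

12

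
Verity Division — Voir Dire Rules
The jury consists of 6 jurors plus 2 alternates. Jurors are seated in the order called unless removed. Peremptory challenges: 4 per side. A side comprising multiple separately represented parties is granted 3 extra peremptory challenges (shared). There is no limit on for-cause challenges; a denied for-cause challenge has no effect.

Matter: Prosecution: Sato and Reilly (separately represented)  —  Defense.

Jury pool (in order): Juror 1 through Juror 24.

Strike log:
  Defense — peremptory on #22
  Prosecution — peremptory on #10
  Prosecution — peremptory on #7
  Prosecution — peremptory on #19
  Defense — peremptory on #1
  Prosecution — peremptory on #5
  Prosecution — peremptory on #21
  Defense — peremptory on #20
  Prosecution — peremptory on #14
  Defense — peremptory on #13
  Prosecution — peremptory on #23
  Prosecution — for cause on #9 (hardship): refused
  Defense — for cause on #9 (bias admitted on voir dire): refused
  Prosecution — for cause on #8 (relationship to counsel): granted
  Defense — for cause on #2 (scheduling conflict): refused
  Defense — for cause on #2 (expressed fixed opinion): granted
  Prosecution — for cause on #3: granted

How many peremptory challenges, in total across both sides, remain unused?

0

Prosecution allotment: 4 base + 3 multi-party = 7. Defense allotment: 4.
Prosecution peremptories used: #10, #7, #19, #5, #21, #14, #23 — 7 (for-cause on #9, #8, #3 don't count).
Defense peremptories used: #22, #1, #20, #13 — 4 (for-cause on #9, #2, #2 don't count).
Remaining: (7 − 7) + (4 − 4) = 0.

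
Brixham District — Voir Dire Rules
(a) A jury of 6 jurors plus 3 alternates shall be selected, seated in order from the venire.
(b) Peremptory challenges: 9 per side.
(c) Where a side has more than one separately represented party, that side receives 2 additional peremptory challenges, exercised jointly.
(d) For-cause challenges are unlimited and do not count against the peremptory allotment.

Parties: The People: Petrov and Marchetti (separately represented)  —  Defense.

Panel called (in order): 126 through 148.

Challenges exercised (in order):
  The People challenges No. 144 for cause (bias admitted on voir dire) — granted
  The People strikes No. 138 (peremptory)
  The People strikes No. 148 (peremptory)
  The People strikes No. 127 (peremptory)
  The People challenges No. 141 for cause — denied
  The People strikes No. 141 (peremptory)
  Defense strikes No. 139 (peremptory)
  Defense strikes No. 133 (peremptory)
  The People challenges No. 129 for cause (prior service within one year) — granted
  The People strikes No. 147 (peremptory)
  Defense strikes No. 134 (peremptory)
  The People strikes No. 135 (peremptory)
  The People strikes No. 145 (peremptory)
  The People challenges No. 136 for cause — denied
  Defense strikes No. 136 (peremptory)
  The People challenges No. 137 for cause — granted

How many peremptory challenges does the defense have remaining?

5

Defense allotment: 9.
Defense peremptories used: #139, #133, #134, #136 — 4.
Remaining: 9 − 4 = 5.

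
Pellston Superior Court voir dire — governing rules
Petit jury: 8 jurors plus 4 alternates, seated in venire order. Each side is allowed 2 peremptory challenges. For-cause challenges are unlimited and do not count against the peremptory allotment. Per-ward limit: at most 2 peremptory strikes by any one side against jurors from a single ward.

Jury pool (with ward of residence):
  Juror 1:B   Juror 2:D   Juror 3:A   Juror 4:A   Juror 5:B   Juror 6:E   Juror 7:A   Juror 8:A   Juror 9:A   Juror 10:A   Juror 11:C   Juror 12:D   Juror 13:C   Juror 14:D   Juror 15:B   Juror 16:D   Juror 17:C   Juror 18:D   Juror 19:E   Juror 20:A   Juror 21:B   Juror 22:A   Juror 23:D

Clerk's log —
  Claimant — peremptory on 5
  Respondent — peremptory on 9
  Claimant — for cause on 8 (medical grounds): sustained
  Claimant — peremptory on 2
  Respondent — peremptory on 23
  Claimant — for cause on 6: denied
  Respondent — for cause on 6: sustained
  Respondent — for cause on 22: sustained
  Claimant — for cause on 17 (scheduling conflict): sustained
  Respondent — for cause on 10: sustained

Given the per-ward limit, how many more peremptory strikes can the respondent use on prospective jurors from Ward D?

Respondent peremptories so far: #9, #23 — 2 of 2 used, 0 left overall.
Against Ward D: #23 — 1 used; per-ward cap 2 leaves 1.
Binding limit: min(0, 1) = 0.

0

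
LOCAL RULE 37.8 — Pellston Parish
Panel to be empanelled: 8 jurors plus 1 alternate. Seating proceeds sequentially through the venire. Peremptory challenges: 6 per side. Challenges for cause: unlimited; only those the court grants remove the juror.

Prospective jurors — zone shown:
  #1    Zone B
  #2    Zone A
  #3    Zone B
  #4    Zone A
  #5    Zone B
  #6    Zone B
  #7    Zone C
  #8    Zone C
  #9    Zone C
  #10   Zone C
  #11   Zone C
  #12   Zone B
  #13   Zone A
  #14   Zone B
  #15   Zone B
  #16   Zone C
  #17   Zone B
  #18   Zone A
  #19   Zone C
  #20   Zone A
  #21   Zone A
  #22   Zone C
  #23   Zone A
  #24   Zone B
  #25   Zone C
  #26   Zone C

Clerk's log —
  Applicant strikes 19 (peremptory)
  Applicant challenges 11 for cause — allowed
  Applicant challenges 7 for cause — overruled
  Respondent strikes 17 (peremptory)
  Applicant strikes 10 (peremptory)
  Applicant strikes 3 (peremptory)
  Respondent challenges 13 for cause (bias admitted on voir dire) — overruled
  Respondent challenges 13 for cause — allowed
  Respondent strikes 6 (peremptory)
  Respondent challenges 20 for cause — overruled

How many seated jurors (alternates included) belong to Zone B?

Removed: #3, #6, #10, #11, #13, #17, #19.
Seated (9 incl. alternates): #1, #2, #4, #5, #7, #8, #9, #12, #14.
Of those, in Zone B: #1, #5, #12, #14 → 4.

4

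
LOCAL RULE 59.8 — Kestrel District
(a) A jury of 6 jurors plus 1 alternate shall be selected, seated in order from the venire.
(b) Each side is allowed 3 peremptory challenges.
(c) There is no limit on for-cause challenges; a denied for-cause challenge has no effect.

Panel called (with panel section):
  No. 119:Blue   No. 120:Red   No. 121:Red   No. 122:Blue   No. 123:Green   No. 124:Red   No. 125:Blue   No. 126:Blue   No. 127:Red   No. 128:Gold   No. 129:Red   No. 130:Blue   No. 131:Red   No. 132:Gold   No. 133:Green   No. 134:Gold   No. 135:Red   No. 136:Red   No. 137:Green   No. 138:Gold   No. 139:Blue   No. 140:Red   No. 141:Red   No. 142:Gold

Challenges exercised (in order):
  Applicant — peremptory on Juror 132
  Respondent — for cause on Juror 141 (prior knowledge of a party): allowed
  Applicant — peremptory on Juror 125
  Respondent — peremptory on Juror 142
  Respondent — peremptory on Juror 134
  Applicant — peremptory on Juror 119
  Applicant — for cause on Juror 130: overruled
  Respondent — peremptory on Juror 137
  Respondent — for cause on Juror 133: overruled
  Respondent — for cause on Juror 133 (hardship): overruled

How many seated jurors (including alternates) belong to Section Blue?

2

Removed: #119, #125, #132, #134, #137, #141, #142.
Seated (7 incl. alternates): #120, #121, #122, #123, #124, #126, #127.
Of those, in Section Blue: #122, #126 → 2.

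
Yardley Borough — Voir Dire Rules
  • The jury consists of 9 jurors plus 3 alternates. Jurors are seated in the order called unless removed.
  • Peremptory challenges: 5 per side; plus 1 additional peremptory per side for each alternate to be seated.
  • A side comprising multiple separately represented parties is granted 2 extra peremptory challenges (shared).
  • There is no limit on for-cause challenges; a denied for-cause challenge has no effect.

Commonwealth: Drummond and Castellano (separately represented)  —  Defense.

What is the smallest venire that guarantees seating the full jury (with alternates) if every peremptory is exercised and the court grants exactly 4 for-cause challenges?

34

Seats to fill: 9 + 3 alternates = 12.
Peremptories — Commonwealth: 5 + 1×3 + 2 = 10; Defense: 5 + 1×3 = 8; total 18.
For-cause removals: 4.
Minimum venire: 12 + 18 + 4 = 34.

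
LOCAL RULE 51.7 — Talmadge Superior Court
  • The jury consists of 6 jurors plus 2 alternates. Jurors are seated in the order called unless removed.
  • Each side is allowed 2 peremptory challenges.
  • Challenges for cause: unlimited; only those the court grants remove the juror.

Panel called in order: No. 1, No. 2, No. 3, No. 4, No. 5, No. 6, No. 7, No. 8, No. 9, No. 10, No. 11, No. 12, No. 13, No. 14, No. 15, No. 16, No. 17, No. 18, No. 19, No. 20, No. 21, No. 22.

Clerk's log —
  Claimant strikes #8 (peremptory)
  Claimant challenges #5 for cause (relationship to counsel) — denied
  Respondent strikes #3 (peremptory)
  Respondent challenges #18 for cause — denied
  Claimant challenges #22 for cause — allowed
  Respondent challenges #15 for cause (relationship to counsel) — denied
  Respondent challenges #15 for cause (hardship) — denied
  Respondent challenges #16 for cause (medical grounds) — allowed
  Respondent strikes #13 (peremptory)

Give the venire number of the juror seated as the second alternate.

Removed: #3, #8, #13, #16, #22. (#5, #15, #18 stay — for-cause denied.)
Seating in order: seats 1–6 → #1, #2, #4, #5, #6, #7; alternates → #9, #10.
So alternate 2 is #10.

10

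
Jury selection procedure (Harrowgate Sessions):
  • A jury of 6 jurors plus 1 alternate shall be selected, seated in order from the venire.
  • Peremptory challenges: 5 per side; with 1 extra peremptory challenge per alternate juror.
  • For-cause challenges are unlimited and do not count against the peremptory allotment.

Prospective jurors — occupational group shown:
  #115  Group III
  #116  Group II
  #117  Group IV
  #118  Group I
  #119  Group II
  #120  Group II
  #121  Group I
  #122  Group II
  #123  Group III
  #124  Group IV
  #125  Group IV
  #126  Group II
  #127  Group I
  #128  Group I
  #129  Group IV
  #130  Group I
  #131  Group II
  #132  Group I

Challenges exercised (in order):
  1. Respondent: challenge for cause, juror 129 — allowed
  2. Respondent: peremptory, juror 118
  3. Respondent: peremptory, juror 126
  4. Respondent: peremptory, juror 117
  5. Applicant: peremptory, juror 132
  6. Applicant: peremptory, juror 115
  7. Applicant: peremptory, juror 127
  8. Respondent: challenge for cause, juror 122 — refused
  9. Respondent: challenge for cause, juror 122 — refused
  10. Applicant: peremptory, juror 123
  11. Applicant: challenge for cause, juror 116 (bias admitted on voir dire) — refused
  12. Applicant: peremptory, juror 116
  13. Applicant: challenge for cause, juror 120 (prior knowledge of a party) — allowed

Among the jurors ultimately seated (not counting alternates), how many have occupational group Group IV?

Removed: #115, #116, #117, #118, #120, #123, #126, #127, #129, #132.
Seated jurors 1–6: #119, #121, #122, #124, #125, #128 (alternates #130 not counted).
Of those, in Group IV: #124, #125 → 2.

2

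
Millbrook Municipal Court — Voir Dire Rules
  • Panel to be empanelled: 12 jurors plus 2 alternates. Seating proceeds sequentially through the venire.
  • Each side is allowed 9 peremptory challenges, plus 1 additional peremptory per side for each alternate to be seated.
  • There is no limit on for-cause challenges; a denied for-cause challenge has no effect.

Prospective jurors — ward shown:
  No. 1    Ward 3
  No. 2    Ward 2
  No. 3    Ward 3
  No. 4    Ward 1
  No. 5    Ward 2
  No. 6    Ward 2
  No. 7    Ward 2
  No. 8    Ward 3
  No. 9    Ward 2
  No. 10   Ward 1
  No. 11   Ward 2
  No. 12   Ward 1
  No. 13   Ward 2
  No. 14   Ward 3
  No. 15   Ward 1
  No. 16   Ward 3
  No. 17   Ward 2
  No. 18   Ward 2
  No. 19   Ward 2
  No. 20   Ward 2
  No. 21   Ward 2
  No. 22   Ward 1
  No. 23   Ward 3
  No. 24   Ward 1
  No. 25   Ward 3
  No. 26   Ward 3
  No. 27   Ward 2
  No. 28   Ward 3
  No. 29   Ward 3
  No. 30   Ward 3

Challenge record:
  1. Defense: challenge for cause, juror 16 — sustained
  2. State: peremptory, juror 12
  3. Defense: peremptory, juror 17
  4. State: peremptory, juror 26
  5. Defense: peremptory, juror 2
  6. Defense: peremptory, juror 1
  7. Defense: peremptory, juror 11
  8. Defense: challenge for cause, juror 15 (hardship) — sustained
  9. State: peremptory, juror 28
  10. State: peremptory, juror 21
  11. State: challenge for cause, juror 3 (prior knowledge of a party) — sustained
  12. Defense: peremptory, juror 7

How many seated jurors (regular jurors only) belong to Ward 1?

3

Removed: #1, #2, #3, #7, #11, #12, #15, #16, #17, #21, #26, #28.
Seated jurors 1–12: #4, #5, #6, #8, #9, #10, #13, #14, #18, #19, #20, #22 (alternates #23, #24 not counted).
Of those, in Ward 1: #4, #10, #22 → 3.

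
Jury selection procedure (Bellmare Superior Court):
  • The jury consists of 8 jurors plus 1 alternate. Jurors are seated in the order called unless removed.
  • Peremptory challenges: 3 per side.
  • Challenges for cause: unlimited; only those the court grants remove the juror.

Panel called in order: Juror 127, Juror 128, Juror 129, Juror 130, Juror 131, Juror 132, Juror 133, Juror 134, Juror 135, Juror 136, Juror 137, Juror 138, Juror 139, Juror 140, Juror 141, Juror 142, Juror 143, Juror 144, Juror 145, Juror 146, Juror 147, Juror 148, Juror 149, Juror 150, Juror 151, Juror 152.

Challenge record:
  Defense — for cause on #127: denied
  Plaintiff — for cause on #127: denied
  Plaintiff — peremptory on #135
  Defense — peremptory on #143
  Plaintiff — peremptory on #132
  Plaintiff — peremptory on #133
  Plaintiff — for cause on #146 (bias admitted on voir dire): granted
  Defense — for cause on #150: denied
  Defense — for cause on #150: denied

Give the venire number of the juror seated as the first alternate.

Removed: #132, #133, #135, #143, #146. (#127, #150 stay — for-cause denied.)
Seating in order: seats 1–8 → #127, #128, #129, #130, #131, #134, #136, #137; alternates → #138.
So alternate 1 is #138.

138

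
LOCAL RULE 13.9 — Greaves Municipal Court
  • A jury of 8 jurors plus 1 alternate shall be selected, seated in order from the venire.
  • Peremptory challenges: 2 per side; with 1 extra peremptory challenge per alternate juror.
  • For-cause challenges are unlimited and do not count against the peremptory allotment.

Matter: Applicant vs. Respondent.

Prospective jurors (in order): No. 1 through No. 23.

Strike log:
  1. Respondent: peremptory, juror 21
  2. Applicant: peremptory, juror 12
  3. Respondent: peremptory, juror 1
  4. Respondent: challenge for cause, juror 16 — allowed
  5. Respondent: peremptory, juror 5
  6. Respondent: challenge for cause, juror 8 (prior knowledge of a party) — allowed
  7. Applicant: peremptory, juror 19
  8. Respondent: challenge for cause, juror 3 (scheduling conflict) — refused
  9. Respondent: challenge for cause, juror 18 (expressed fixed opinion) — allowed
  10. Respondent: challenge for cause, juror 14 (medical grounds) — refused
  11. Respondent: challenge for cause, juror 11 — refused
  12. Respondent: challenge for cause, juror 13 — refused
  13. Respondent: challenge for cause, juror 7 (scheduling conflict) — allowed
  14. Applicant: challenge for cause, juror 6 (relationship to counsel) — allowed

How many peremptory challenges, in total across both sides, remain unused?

1

Applicant allotment: 2 base + 1 × 1 alternate = 3. Respondent allotment: 2 base + 1 × 1 alternate = 3.
Applicant peremptories used: #12, #19 — 2 (the for-cause on #6 doesn't count).
Respondent peremptories used: #21, #1, #5 — 3 (for-cause on #16, #8, #3, #18, #14, #11, #13, #7 don't count).
Remaining: (3 − 2) + (3 − 3) = 1.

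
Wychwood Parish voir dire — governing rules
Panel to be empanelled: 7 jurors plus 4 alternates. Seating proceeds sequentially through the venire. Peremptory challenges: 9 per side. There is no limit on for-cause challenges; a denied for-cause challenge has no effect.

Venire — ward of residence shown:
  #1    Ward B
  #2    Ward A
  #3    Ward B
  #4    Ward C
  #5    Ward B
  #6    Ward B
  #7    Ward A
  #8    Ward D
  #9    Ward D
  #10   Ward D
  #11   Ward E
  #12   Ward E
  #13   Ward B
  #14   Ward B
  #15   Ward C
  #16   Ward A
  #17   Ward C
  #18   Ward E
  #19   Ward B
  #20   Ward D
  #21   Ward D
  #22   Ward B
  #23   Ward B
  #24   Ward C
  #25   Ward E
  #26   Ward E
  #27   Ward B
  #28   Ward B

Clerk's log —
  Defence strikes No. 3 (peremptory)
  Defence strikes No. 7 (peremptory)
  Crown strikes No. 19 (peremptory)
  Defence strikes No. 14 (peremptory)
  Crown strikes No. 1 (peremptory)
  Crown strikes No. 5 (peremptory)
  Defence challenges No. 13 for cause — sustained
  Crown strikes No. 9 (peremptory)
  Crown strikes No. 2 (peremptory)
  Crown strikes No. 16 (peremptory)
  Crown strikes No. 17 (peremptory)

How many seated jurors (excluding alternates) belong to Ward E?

Removed: #1, #2, #3, #5, #7, #9, #13, #14, #16, #17, #19.
Seated jurors 1–7: #4, #6, #8, #10, #11, #12, #15 (alternates #18, #20, #21, #22 not counted).
Of those, in Ward E: #11, #12 → 2.

2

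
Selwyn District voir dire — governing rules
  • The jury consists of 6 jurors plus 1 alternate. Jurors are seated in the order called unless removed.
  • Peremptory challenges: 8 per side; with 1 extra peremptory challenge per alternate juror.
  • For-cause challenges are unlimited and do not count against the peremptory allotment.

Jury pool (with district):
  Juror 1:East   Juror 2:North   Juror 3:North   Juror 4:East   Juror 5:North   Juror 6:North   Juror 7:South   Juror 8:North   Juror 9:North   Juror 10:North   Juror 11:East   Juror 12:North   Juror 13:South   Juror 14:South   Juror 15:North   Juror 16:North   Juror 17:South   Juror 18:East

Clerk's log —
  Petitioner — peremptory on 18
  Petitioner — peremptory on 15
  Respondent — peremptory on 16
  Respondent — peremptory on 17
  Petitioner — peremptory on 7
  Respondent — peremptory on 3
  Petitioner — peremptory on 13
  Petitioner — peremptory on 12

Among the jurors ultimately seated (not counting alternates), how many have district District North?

4

Removed: #3, #7, #12, #13, #15, #16, #17, #18.
Seated jurors 1–6: #1, #2, #4, #5, #6, #8 (alternates #9 not counted).
Of those, in District North: #2, #5, #6, #8 → 4.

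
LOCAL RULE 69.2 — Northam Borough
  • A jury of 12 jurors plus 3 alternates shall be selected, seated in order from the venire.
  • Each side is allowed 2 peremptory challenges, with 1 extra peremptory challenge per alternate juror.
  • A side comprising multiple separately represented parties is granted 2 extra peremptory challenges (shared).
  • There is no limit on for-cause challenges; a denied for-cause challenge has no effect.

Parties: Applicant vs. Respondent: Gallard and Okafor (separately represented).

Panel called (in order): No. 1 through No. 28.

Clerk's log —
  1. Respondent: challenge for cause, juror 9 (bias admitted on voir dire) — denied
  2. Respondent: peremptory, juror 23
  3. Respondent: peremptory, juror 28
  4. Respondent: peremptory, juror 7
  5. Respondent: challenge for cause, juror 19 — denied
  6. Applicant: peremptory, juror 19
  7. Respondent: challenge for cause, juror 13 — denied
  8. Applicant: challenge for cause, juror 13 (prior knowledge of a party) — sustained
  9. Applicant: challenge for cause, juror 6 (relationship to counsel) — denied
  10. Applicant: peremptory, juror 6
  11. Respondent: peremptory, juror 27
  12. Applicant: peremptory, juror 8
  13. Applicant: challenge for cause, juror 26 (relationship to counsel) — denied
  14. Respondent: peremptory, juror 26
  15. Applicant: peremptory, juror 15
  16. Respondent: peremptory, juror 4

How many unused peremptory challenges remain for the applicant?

Applicant allotment: 2 base + 1 × 3 alternates = 5.
Applicant peremptories used: #19, #6, #8, #15 — 4 (for-cause on #13, #6, #26 don't count).
Remaining: 5 − 4 = 1.

1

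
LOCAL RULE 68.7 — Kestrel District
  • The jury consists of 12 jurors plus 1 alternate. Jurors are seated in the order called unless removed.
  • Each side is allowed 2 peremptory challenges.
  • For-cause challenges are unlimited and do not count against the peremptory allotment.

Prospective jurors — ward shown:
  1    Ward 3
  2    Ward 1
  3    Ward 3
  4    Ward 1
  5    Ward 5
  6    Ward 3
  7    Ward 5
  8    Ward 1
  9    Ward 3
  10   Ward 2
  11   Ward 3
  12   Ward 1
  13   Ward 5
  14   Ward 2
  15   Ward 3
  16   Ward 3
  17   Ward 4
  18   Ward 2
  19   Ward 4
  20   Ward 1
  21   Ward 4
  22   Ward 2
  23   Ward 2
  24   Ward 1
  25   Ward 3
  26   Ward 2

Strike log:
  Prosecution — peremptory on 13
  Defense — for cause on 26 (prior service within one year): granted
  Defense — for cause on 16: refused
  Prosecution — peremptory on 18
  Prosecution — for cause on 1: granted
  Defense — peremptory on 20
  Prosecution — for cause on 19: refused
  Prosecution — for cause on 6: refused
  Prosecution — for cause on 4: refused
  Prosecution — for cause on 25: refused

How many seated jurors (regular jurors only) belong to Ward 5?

2

Removed: #1, #13, #18, #20, #26.
Seated jurors 1–12: #2, #3, #4, #5, #6, #7, #8, #9, #10, #11, #12, #14 (alternates #15 not counted).
Of those, in Ward 5: #5, #7 → 2.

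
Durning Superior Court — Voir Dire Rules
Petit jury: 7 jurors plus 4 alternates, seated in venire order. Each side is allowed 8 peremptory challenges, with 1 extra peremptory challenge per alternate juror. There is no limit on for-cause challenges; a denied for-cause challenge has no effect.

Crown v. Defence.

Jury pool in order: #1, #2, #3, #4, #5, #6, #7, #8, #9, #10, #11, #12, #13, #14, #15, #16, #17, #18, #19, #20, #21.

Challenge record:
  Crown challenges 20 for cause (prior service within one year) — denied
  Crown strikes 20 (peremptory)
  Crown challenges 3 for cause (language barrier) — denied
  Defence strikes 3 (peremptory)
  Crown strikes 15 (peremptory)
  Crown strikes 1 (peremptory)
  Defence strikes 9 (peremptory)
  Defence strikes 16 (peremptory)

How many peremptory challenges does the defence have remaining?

Defence allotment: 8 base + 1 × 4 alternates = 12.
Defence peremptories used: #3, #9, #16 — 3.
Remaining: 12 − 3 = 9.

9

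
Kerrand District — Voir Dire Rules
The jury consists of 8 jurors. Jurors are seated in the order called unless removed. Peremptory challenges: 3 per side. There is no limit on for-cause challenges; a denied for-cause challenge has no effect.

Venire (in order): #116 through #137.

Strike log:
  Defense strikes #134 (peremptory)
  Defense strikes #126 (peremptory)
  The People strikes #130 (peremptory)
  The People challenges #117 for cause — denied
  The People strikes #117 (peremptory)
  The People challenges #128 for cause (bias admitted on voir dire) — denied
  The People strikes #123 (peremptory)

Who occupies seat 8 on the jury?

125

Removed: #117, #123, #126, #130, #134. (#128 stays — for-cause denied.)
Seating in order: seats 1–8 → #116, #118, #119, #120, #121, #122, #124, #125.
So seat 8 is #125.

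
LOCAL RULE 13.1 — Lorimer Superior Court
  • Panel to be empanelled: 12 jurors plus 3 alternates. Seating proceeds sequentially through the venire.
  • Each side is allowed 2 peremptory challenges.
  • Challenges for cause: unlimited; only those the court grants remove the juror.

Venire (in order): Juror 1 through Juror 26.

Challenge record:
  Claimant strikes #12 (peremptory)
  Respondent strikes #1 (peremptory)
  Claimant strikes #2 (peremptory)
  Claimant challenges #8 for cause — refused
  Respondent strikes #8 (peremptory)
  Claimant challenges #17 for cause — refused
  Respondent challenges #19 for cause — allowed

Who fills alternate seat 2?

18

Removed: #1, #2, #8, #12, #19. (#17 stays — for-cause denied.)
Seating in order: seats 1–12 → #3, #4, #5, #6, #7, #9, #10, #11, #13, #14, #15, #16; alternates → #17, #18, #20.
So alternate 2 is #18.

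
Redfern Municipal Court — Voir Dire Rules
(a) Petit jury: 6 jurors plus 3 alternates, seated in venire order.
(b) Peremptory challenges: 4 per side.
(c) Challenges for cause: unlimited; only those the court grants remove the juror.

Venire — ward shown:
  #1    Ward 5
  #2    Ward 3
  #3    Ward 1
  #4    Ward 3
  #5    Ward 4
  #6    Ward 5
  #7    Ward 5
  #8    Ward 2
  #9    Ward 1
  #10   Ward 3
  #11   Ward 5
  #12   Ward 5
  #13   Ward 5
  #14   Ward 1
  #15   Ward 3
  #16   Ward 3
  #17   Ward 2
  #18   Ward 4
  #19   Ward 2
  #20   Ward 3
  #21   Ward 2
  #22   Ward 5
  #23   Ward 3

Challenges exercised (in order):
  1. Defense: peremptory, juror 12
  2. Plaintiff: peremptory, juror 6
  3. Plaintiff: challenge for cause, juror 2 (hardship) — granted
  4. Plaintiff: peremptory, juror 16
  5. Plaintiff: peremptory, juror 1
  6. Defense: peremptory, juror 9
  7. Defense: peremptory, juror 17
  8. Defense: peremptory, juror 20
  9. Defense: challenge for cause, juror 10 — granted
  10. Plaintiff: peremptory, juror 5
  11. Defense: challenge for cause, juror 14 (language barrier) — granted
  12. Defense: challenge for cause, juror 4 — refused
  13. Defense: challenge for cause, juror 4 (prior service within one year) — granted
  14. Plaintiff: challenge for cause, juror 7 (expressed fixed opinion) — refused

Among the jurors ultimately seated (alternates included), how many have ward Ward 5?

3

Removed: #1, #2, #4, #5, #6, #9, #10, #12, #14, #16, #17, #20.
Seated (9 incl. alternates): #3, #7, #8, #11, #13, #15, #18, #19, #21.
Of those, in Ward 5: #7, #11, #13 → 3.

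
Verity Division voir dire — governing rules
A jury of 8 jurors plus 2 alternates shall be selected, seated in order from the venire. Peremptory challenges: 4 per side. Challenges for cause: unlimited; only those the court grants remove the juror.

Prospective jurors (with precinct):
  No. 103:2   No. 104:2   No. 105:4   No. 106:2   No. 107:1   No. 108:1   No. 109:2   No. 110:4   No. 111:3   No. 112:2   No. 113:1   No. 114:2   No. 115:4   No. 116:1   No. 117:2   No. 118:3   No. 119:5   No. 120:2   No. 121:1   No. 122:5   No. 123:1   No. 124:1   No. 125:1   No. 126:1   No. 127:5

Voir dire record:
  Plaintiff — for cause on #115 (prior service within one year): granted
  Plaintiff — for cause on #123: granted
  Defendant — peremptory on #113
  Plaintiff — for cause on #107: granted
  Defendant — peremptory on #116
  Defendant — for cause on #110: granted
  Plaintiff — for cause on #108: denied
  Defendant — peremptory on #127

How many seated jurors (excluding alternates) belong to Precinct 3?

Removed: #107, #110, #113, #115, #116, #123, #127.
Seated jurors 1–8: #103, #104, #105, #106, #108, #109, #111, #112 (alternates #114, #117 not counted).
Of those, in Precinct 3: #111 → 1.

1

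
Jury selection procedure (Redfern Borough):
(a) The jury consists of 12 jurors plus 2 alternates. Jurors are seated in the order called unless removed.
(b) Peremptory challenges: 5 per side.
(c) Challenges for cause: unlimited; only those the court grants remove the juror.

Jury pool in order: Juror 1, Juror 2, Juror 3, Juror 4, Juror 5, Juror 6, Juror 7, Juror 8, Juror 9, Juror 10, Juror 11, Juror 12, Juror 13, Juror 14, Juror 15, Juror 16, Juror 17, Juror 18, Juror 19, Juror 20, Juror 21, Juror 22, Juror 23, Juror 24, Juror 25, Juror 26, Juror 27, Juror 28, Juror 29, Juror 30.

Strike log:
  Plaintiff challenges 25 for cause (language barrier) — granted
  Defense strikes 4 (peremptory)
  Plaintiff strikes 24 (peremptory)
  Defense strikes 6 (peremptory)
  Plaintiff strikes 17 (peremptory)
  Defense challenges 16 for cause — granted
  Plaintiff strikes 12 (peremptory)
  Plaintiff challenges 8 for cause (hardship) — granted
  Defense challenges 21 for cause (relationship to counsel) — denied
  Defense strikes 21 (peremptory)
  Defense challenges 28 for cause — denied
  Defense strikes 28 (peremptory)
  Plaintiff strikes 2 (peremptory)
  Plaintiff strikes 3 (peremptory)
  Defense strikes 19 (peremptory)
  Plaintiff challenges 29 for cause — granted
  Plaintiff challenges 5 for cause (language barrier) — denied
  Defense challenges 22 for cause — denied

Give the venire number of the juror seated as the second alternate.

Removed: #2, #3, #4, #6, #8, #12, #16, #17, #19, #21, #24, #25, #28, #29. (#5, #22 stay — for-cause denied.)
Seating in order: seats 1–12 → #1, #5, #7, #9, #10, #11, #13, #14, #15, #18, #20, #22; alternates → #23, #26.
So alternate 2 is #26.

26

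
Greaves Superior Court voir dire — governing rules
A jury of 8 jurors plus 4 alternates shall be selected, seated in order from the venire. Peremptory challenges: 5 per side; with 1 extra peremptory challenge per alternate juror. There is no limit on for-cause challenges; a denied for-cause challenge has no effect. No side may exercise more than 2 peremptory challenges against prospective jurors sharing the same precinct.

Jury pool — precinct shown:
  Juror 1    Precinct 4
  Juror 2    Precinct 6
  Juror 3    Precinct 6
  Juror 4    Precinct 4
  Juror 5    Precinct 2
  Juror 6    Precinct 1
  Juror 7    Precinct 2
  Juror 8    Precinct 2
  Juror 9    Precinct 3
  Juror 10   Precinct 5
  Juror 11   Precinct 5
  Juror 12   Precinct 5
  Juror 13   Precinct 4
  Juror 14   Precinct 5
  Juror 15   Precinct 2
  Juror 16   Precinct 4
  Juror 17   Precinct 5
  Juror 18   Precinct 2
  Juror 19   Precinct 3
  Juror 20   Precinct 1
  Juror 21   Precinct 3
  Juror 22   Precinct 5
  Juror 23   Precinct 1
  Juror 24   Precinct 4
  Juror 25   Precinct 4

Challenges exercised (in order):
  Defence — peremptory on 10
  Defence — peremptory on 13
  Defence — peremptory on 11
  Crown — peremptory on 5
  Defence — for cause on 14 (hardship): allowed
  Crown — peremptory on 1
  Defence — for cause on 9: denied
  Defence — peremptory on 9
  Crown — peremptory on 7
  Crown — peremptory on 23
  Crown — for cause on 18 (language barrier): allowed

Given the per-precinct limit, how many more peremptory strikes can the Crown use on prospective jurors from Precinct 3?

2

Crown peremptories so far: #5, #1, #7, #23 — 4 of 9 used, 5 left overall.
Against Precinct 3: none yet — per-precinct cap 2 leaves 2.
Binding limit: min(5, 2) = 2.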